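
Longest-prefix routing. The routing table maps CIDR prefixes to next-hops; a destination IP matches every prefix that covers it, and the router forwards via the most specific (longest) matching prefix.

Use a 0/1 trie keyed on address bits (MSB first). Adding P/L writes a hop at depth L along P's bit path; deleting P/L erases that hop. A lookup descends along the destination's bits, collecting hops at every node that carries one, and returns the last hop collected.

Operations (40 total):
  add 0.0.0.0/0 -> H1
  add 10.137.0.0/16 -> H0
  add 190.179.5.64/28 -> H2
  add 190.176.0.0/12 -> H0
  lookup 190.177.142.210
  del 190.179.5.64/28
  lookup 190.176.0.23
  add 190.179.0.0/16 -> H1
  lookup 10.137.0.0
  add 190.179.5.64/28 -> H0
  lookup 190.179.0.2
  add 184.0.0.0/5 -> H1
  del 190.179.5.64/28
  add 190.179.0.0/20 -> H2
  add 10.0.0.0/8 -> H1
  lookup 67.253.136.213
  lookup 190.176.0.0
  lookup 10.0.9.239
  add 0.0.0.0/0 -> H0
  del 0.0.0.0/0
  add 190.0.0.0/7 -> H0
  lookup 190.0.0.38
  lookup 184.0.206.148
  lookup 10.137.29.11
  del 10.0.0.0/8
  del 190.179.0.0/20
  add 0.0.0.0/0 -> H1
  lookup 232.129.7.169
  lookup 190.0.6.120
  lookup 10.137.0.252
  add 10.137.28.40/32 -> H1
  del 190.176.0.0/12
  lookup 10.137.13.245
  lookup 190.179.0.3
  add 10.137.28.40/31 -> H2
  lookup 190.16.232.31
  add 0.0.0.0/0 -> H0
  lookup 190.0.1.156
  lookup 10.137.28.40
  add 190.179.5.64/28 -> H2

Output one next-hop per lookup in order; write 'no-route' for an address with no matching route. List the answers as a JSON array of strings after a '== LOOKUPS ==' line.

Trace:
  + 0.0.0.0/0 (H1) depth=0
  + 10.137.0.0/16 (H0) depth=16
  + 190.179.5.64/28 (H2) depth=28
  + 190.176.0.0/12 (H0) depth=12
  ? 190.177.142.210  path d0:H1→d1:-→d2:-→d3:-→d4:-→d5:-→d6:-→d7:-→d8:-→d9:-→d10:-→d11:-→d12:H0→d13:-→d14:-  best=H0
  - 190.179.5.64/28 clear@28
  ? 190.176.0.23  path d0:H1→d1:-→d2:-→d3:-→d4:-→d5:-→d6:-→d7:-→d8:-→d9:-→d10:-→d11:-→d12:H0→d13:-→d14:-  best=H0
  + 190.179.0.0/16 (H1) depth=16
  ? 10.137.0.0  path d0:H1→d1:-→d2:-→d3:-→d4:-→d5:-→d6:-→d7:-→d8:-→d9:-→d10:-→d11:-→d12:-→d13:-→d14:-→d15:-→d16:H0  best=H0
  + 190.179.5.64/28 (H0) depth=28
  ? 190.179.0.2  path d0:H1→d1:-→d2:-→d3:-→d4:-→d5:-→d6:-→d7:-→d8:-→d9:-→d10:-→d11:-→d12:H0→d13:-→d14:-→d15:-→d16:H1→d17:-→d18:-→d19:-→d20:-→d21:-  best=H1
  + 184.0.0.0/5 (H1) depth=5
  - 190.179.5.64/28 clear@28
  + 190.179.0.0/20 (H2) depth=20
  + 10.0.0.0/8 (H1) depth=8
  ? 67.253.136.213  path d0:H1→d1:-  best=H1
  ? 190.176.0.0  path d0:H1→d1:-→d2:-→d3:-→d4:-→d5:H1→d6:-→d7:-→d8:-→d9:-→d10:-→d11:-→d12:H0→d13:-→d14:-  best=H0
  ? 10.0.9.239  path d0:H1→d1:-→d2:-→d3:-→d4:-→d5:-→d6:-→d7:-→d8:H1  best=H1
  + 0.0.0.0/0 (H0) depth=0
  - 0.0.0.0/0 clear@0
  + 190.0.0.0/7 (H0) depth=7
  ? 190.0.0.38  path d0:-→d1:-→d2:-→d3:-→d4:-→d5:H1→d6:-→d7:H0→d8:-  best=H0
  ? 184.0.206.148  path d0:-→d1:-→d2:-→d3:-→d4:-→d5:H1  best=H1
  ? 10.137.29.11  path d0:-→d1:-→d2:-→d3:-→d4:-→d5:-→d6:-→d7:-→d8:H1→d9:-→d10:-→d11:-→d12:-→d13:-→d14:-→d15:-→d16:H0  best=H0
  - 10.0.0.0/8 clear@8
  - 190.179.0.0/20 clear@20
  + 0.0.0.0/0 (H1) depth=0
  ? 232.129.7.169  path d0:H1→d1:-  best=H1
  ? 190.0.6.120  path d0:H1→d1:-→d2:-→d3:-→d4:-→d5:H1→d6:-→d7:H0→d8:-  best=H0
  ? 10.137.0.252  path d0:H1→d1:-→d2:-→d3:-→d4:-→d5:-→d6:-→d7:-→d8:-→d9:-→d10:-→d11:-→d12:-→d13:-→d14:-→d15:-→d16:H0  best=H0
  + 10.137.28.40/32 (H1) depth=32
  - 190.176.0.0/12 clear@12
  ? 10.137.13.245  path d0:H1→d1:-→d2:-→d3:-→d4:-→d5:-→d6:-→d7:-→d8:-→d9:-→d10:-→d11:-→d12:-→d13:-→d14:-→d15:-→d16:H0→d17:-→d18:-→d19:-  best=H0
  ? 190.179.0.3  path d0:H1→d1:-→d2:-→d3:-→d4:-→d5:H1→d6:-→d7:H0→d8:-→d9:-→d10:-→d11:-→d12:-→d13:-→d14:-→d15:-→d16:H1→d17:-→d18:-→d19:-→d20:-→d21:-  best=H1
  + 10.137.28.40/31 (H2) depth=31
  ? 190.16.232.31  path d0:H1→d1:-→d2:-→d3:-→d4:-→d5:H1→d6:-→d7:H0→d8:-  best=H0
  + 0.0.0.0/0 (H0) depth=0
  ? 190.0.1.156  path d0:H0→d1:-→d2:-→d3:-→d4:-→d5:H1→d6:-→d7:H0→d8:-  best=H0
  ? 10.137.28.40  path d0:H0→d1:-→d2:-→d3:-→d4:-→d5:-→d6:-→d7:-→d8:-→d9:-→d10:-→d11:-→d12:-→d13:-→d14:-→d15:-→d16:H0→d17:-→d18:-→d19:-→d20:-→d21:-→d22:-→d23:-→d24:-→d25:-→d26:-→d27:-→d28:-→d29:-→d30:-→d31:H2→d32:H1  best=H1
  + 190.179.5.64/28 (H2) depth=28

== LOOKUPS ==
["H0","H0","H0","H1","H1","H0","H1","H0","H1","H0","H1","H0","H0","H0","H1","H0","H0","H1"]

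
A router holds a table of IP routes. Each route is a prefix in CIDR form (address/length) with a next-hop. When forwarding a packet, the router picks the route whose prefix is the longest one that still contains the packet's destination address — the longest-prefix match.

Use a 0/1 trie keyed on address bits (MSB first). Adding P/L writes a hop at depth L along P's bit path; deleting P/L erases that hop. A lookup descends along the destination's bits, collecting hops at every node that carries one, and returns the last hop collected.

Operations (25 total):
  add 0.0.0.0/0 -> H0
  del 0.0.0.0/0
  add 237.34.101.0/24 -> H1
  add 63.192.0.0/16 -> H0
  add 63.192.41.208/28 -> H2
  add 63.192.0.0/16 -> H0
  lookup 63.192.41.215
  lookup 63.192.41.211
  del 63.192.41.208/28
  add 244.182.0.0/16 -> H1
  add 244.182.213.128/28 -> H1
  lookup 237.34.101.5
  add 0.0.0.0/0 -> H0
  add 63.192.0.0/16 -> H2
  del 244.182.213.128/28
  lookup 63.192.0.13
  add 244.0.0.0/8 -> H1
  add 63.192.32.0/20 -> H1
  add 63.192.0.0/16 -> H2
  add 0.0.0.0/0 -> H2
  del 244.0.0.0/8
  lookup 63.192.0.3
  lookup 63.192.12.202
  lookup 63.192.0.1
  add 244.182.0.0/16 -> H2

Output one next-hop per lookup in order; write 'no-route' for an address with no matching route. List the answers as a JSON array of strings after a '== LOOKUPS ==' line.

Trace:
  add 0.0.0.0/0 -> H0 at depth 0
  del 0.0.0.0/0 (clear depth 0)
  add 237.34.101.0/24 -> H1 at depth 24
  add 63.192.0.0/16 -> H0 at depth 16
  add 63.192.41.208/28 -> H2 at depth 28
  add 63.192.0.0/16 -> H0 at depth 16
  Q 63.192.41.215: descend 0011111111000000001010011101 ; hops seen [H0,H2] ; pick H2
  Q 63.192.41.211: descend 0011111111000000001010011101 ; hops seen [H0,H2] ; pick H2
  del 63.192.41.208/28 (clear depth 28)
  add 244.182.0.0/16 -> H1 at depth 16
  add 244.182.213.128/28 -> H1 at depth 28
  Q 237.34.101.5: descend 111011010010001001100101 ; hops seen [H1] ; pick H1
  add 0.0.0.0/0 -> H0 at depth 0
  add 63.192.0.0/16 -> H2 at depth 16
  del 244.182.213.128/28 (clear depth 28)
  Q 63.192.0.13: descend 001111111100000000 ; hops seen [H0,H2] ; pick H2
  add 244.0.0.0/8 -> H1 at depth 8
  add 63.192.32.0/20 -> H1 at depth 20
  add 63.192.0.0/16 -> H2 at depth 16
  add 0.0.0.0/0 -> H2 at depth 0
  del 244.0.0.0/8 (clear depth 8)
  Q 63.192.0.3: descend 001111111100000000 ; hops seen [H2,H2] ; pick H2
  Q 63.192.12.202: descend 001111111100000000 ; hops seen [H2,H2] ; pick H2
  Q 63.192.0.1: descend 001111111100000000 ; hops seen [H2,H2] ; pick H2
  add 244.182.0.0/16 -> H2 at depth 16

== LOOKUPS ==
["H2","H2","H1","H2","H2","H2","H2"]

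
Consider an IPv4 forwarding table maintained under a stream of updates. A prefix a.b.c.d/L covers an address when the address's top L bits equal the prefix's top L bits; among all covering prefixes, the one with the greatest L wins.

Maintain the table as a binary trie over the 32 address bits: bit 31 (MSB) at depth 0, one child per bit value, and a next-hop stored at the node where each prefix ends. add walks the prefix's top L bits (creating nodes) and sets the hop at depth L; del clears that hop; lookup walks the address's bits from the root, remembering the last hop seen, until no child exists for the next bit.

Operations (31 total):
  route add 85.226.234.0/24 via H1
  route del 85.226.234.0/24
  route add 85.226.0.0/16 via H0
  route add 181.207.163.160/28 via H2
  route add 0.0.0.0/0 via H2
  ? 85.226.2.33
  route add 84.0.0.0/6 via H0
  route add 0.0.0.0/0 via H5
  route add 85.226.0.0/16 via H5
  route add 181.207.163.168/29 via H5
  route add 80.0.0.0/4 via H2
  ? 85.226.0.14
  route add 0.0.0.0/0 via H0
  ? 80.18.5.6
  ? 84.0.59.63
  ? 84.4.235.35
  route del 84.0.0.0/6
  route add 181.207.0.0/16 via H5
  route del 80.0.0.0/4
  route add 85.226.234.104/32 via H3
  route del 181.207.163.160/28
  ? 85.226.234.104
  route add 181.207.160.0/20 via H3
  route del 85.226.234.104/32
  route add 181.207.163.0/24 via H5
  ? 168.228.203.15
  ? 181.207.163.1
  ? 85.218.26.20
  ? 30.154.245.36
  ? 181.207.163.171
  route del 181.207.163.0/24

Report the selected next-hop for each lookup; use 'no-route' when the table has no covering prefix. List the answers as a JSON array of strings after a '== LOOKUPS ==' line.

Trace:
  add 85.226.234.0/24 -> H1 at depth 24
  del 85.226.234.0/24 (clear depth 24)
  add 85.226.0.0/16 -> H0 at depth 16
  add 181.207.163.160/28 -> H2 at depth 28
  add 0.0.0.0/0 -> H2 at depth 0
  lookup 85.226.2.33: bits 0101010111100010 walk d0:H2→d1:-→d2:-→d3:-→d4:-→d5:-→d6:-→d7:-→d8:-→d9:-→d10:-→d11:-→d12:-→d13:-→d14:-→d15:-→d16:H0 -> H0
  add 84.0.0.0/6 -> H0 at depth 6
  add 0.0.0.0/0 -> H5 at depth 0
  add 85.226.0.0/16 -> H5 at depth 16
  add 181.207.163.168/29 -> H5 at depth 29
  add 80.0.0.0/4 -> H2 at depth 4
  lookup 85.226.0.14: bits 0101010111100010 walk d0:H5→d1:-→d2:-→d3:-→d4:H2→d5:-→d6:H0→d7:-→d8:-→d9:-→d10:-→d11:-→d12:-→d13:-→d14:-→d15:-→d16:H5 -> H5
  add 0.0.0.0/0 -> H0 at depth 0
  lookup 80.18.5.6: bits 01010 walk d0:H0→d1:-→d2:-→d3:-→d4:H2→d5:- -> H2
  lookup 84.0.59.63: bits 0101010 walk d0:H0→d1:-→d2:-→d3:-→d4:H2→d5:-→d6:H0→d7:- -> H0
  lookup 84.4.235.35: bits 0101010 walk d0:H0→d1:-→d2:-→d3:-→d4:H2→d5:-→d6:H0→d7:- -> H0
  del 84.0.0.0/6 (clear depth 6)
  add 181.207.0.0/16 -> H5 at depth 16
  del 80.0.0.0/4 (clear depth 4)
  add 85.226.234.104/32 -> H3 at depth 32
  del 181.207.163.160/28 (clear depth 28)
  lookup 85.226.234.104: bits 01010101111000101110101001101000 walk d0:H0→d1:-→d2:-→d3:-→d4:-→d5:-→d6:-→d7:-→d8:-→d9:-→d10:-→d11:-→d12:-→d13:-→d14:-→d15:-→d16:H5→d17:-→d18:-→d19:-→d20:-→d21:-→d22:-→d23:-→d24:-→d25:-→d26:-→d27:-→d28:-→d29:-→d30:-→d31:-→d32:H3 -> H3
  add 181.207.160.0/20 -> H3 at depth 20
  del 85.226.234.104/32 (clear depth 32)
  add 181.207.163.0/24 -> H5 at depth 24
  lookup 168.228.203.15: bits 101 walk d0:H0→d1:-→d2:-→d3:- -> H0
  lookup 181.207.163.1: bits 101101011100111110100011 walk d0:H0→d1:-→d2:-→d3:-→d4:-→d5:-→d6:-→d7:-→d8:-→d9:-→d10:-→d11:-→d12:-→d13:-→d14:-→d15:-→d16:H5→d17:-→d18:-→d19:-→d20:H3→d21:-→d22:-→d23:-→d24:H5 -> H5
  lookup 85.218.26.20: bits 0101010111 walk d0:H0→d1:-→d2:-→d3:-→d4:-→d5:-→d6:-→d7:-→d8:-→d9:-→d10:- -> H0
  lookup 30.154.245.36: bits 0 walk d0:H0→d1:- -> H0
  lookup 181.207.163.171: bits 10110101110011111010001110101 walk d0:H0→d1:-→d2:-→d3:-→d4:-→d5:-→d6:-→d7:-→d8:-→d9:-→d10:-→d11:-→d12:-→d13:-→d14:-→d15:-→d16:H5→d17:-→d18:-→d19:-→d20:H3→d21:-→d22:-→d23:-→d24:H5→d25:-→d26:-→d27:-→d28:-→d29:H5 -> H5
  del 181.207.163.0/24 (clear depth 24)

== LOOKUPS ==
["H0","H5","H2","H0","H0","H3","H0","H5","H0","H0","H5"]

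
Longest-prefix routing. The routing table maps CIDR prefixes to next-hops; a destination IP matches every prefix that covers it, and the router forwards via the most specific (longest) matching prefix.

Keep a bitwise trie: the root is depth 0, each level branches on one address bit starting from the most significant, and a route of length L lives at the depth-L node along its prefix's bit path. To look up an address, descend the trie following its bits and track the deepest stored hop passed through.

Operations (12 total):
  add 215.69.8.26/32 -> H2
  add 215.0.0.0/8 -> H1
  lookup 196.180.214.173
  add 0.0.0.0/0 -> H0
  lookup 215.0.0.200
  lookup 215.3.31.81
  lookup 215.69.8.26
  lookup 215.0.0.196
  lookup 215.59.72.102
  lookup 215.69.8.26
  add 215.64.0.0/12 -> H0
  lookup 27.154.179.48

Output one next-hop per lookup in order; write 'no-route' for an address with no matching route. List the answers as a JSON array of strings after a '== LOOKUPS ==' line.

Trace:
  add 215.69.8.26/32 -> H2 at depth 32
  add 215.0.0.0/8 -> H1 at depth 8
  ? 196.180.214.173  path d0:-→d1:-→d2:-→d3:-  best=no-route
  add 0.0.0.0/0 -> H0 at depth 0
  ? 215.0.0.200  path d0:H0→d1:-→d2:-→d3:-→d4:-→d5:-→d6:-→d7:-→d8:H1→d9:-  best=H1
  ? 215.3.31.81  path d0:H0→d1:-→d2:-→d3:-→d4:-→d5:-→d6:-→d7:-→d8:H1→d9:-  best=H1
  ? 215.69.8.26  path d0:H0→d1:-→d2:-→d3:-→d4:-→d5:-→d6:-→d7:-→d8:H1→d9:-→d10:-→d11:-→d12:-→d13:-→d14:-→d15:-→d16:-→d17:-→d18:-→d19:-→d20:-→d21:-→d22:-→d23:-→d24:-→d25:-→d26:-→d27:-→d28:-→d29:-→d30:-→d31:-→d32:H2  best=H2
  ? 215.0.0.196  path d0:H0→d1:-→d2:-→d3:-→d4:-→d5:-→d6:-→d7:-→d8:H1→d9:-  best=H1
  ? 215.59.72.102  path d0:H0→d1:-→d2:-→d3:-→d4:-→d5:-→d6:-→d7:-→d8:H1→d9:-  best=H1
  ? 215.69.8.26  path d0:H0→d1:-→d2:-→d3:-→d4:-→d5:-→d6:-→d7:-→d8:H1→d9:-→d10:-→d11:-→d12:-→d13:-→d14:-→d15:-→d16:-→d17:-→d18:-→d19:-→d20:-→d21:-→d22:-→d23:-→d24:-→d25:-→d26:-→d27:-→d28:-→d29:-→d30:-→d31:-→d32:H2  best=H2
  add 215.64.0.0/12 -> H0 at depth 12
  ? 27.154.179.48  path d0:H0  best=H0

== LOOKUPS ==
["no-route","H1","H1","H2","H1","H1","H2","H0"]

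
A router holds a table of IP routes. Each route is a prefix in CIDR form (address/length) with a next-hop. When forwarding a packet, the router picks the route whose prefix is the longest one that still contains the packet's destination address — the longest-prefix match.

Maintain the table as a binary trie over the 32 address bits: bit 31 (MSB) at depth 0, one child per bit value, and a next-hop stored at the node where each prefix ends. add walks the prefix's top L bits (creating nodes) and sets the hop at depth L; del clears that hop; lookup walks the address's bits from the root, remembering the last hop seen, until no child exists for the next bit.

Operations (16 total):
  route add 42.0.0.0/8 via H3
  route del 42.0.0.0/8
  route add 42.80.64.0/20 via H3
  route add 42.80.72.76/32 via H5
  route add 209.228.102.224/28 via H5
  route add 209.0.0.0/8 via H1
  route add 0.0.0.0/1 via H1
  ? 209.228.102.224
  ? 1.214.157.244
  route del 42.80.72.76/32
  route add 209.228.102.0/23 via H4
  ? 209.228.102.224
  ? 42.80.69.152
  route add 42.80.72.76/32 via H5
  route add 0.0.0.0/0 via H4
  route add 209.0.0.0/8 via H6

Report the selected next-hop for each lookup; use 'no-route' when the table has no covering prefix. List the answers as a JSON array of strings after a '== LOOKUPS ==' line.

Trace:
  + 42.0.0.0/8 (H3) depth=8
  - 42.0.0.0/8 clear@8
  + 42.80.64.0/20 (H3) depth=20
  + 42.80.72.76/32 (H5) depth=32
  + 209.228.102.224/28 (H5) depth=28
  + 209.0.0.0/8 (H1) depth=8
  + 0.0.0.0/1 (H1) depth=1
  lookup 209.228.102.224: bits 1101000111100100011001101110 walk d0:-→d1:-→d2:-→d3:-→d4:-→d5:-→d6:-→d7:-→d8:H1→d9:-→d10:-→d11:-→d12:-→d13:-→d14:-→d15:-→d16:-→d17:-→d18:-→d19:-→d20:-→d21:-→d22:-→d23:-→d24:-→d25:-→d26:-→d27:-→d28:H5 -> H5
  lookup 1.214.157.244: bits 00 walk d0:-→d1:H1→d2:- -> H1
  - 42.80.72.76/32 clear@32
  + 209.228.102.0/23 (H4) depth=23
  lookup 209.228.102.224: bits 1101000111100100011001101110 walk d0:-→d1:-→d2:-→d3:-→d4:-→d5:-→d6:-→d7:-→d8:H1→d9:-→d10:-→d11:-→d12:-→d13:-→d14:-→d15:-→d16:-→d17:-→d18:-→d19:-→d20:-→d21:-→d22:-→d23:H4→d24:-→d25:-→d26:-→d27:-→d28:H5 -> H5
  lookup 42.80.69.152: bits 00101010010100000100 walk d0:-→d1:H1→d2:-→d3:-→d4:-→d5:-→d6:-→d7:-→d8:-→d9:-→d10:-→d11:-→d12:-→d13:-→d14:-→d15:-→d16:-→d17:-→d18:-→d19:-→d20:H3 -> H3
  + 42.80.72.76/32 (H5) depth=32
  + 0.0.0.0/0 (H4) depth=0
  + 209.0.0.0/8 (H6) depth=8

== LOOKUPS ==
["H5","H1","H5","H3"]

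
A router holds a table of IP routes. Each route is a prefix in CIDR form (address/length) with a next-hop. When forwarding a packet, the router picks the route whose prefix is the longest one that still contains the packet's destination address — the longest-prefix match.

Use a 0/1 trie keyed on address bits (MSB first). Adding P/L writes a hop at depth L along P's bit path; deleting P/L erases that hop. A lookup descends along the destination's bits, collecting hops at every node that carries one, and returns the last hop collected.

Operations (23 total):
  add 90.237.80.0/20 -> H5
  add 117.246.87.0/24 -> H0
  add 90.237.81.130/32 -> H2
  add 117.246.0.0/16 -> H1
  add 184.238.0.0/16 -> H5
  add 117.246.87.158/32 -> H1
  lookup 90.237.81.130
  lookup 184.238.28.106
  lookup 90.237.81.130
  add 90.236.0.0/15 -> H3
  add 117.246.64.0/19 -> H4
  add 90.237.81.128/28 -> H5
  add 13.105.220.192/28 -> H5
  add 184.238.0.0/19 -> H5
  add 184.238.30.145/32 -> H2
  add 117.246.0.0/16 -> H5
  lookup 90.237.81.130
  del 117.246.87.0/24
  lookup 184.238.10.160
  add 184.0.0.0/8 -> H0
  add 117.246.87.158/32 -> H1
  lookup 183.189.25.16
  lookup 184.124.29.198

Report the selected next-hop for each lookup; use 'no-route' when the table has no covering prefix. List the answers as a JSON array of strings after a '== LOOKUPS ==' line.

Apply in order:
  add 90.237.80.0/20 -> H5 at depth 20
  add 117.246.87.0/24 -> H0 at depth 24
  add 90.237.81.130/32 -> H2 at depth 32
  add 117.246.0.0/16 -> H1 at depth 16
  add 184.238.0.0/16 -> H5 at depth 16
  add 117.246.87.158/32 -> H1 at depth 32
  ? 90.237.81.130  path d0:-→d1:-→d2:-→d3:-→d4:-→d5:-→d6:-→d7:-→d8:-→d9:-→d10:-→d11:-→d12:-→d13:-→d14:-→d15:-→d16:-→d17:-→d18:-→d19:-→d20:H5→d21:-→d22:-→d23:-→d24:-→d25:-→d26:-→d27:-→d28:-→d29:-→d30:-→d31:-→d32:H2  best=H2
  ? 184.238.28.106  path d0:-→d1:-→d2:-→d3:-→d4:-→d5:-→d6:-→d7:-→d8:-→d9:-→d10:-→d11:-→d12:-→d13:-→d14:-→d15:-→d16:H5  best=H5
  ? 90.237.81.130  path d0:-→d1:-→d2:-→d3:-→d4:-→d5:-→d6:-→d7:-→d8:-→d9:-→d10:-→d11:-→d12:-→d13:-→d14:-→d15:-→d16:-→d17:-→d18:-→d19:-→d20:H5→d21:-→d22:-→d23:-→d24:-→d25:-→d26:-→d27:-→d28:-→d29:-→d30:-→d31:-→d32:H2  best=H2
  add 90.236.0.0/15 -> H3 at depth 15
  add 117.246.64.0/19 -> H4 at depth 19
  add 90.237.81.128/28 -> H5 at depth 28
  add 13.105.220.192/28 -> H5 at depth 28
  add 184.238.0.0/19 -> H5 at depth 19
  add 184.238.30.145/32 -> H2 at depth 32
  add 117.246.0.0/16 -> H5 at depth 16
  ? 90.237.81.130  path d0:-→d1:-→d2:-→d3:-→d4:-→d5:-→d6:-→d7:-→d8:-→d9:-→d10:-→d11:-→d12:-→d13:-→d14:-→d15:H3→d16:-→d17:-→d18:-→d19:-→d20:H5→d21:-→d22:-→d23:-→d24:-→d25:-→d26:-→d27:-→d28:H5→d29:-→d30:-→d31:-→d32:H2  best=H2
  del 117.246.87.0/24 (clear depth 24)
  ? 184.238.10.160  path d0:-→d1:-→d2:-→d3:-→d4:-→d5:-→d6:-→d7:-→d8:-→d9:-→d10:-→d11:-→d12:-→d13:-→d14:-→d15:-→d16:H5→d17:-→d18:-→d19:H5  best=H5
  add 184.0.0.0/8 -> H0 at depth 8
  add 117.246.87.158/32 -> H1 at depth 32
  ? 183.189.25.16  path d0:-→d1:-→d2:-→d3:-→d4:-  best=no-route
  ? 184.124.29.198  path d0:-→d1:-→d2:-→d3:-→d4:-→d5:-→d6:-→d7:-→d8:H0  best=H0

== LOOKUPS ==
["H2","H5","H2","H2","H5","no-route","H0"]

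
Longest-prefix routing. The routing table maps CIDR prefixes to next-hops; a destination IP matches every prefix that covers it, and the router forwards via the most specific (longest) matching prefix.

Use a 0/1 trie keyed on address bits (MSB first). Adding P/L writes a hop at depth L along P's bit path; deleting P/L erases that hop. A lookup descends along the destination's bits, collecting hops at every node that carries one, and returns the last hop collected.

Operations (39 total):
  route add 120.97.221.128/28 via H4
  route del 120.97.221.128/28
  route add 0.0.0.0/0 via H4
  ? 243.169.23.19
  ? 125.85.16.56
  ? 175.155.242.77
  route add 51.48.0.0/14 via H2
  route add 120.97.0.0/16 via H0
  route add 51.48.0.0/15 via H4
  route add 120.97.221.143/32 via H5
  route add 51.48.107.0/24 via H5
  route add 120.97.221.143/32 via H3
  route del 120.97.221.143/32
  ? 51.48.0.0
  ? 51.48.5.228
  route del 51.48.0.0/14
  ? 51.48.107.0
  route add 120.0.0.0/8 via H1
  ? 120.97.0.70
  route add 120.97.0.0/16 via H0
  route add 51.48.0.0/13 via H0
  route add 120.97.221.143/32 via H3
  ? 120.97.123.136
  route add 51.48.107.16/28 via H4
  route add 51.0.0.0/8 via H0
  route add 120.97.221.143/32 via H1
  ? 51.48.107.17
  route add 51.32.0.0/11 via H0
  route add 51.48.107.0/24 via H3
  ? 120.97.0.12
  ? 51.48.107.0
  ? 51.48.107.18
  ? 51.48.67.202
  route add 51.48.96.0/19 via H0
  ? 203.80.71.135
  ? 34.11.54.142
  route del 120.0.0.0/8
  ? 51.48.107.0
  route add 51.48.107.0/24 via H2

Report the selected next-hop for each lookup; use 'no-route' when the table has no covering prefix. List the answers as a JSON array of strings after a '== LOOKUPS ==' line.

Apply in order:
  + 120.97.221.128/28 (H4) depth=28
  del 120.97.221.128/28 (clear depth 28)
  + 0.0.0.0/0 (H4) depth=0
  lookup 243.169.23.19: bits ε walk d0:H4 -> H4
  lookup 125.85.16.56: bits 01111 walk d0:H4→d1:-→d2:-→d3:-→d4:-→d5:- -> H4
  lookup 175.155.242.77: bits ε walk d0:H4 -> H4
  + 51.48.0.0/14 (H2) depth=14
  + 120.97.0.0/16 (H0) depth=16
  + 51.48.0.0/15 (H4) depth=15
  + 120.97.221.143/32 (H5) depth=32
  + 51.48.107.0/24 (H5) depth=24
  + 120.97.221.143/32 (H3) depth=32
  del 120.97.221.143/32 (clear depth 32)
  lookup 51.48.0.0: bits 00110011001100000 walk d0:H4→d1:-→d2:-→d3:-→d4:-→d5:-→d6:-→d7:-→d8:-→d9:-→d10:-→d11:-→d12:-→d13:-→d14:H2→d15:H4→d16:-→d17:- -> H4
  lookup 51.48.5.228: bits 00110011001100000 walk d0:H4→d1:-→d2:-→d3:-→d4:-→d5:-→d6:-→d7:-→d8:-→d9:-→d10:-→d11:-→d12:-→d13:-→d14:H2→d15:H4→d16:-→d17:- -> H4
  del 51.48.0.0/14 (clear depth 14)
  lookup 51.48.107.0: bits 001100110011000001101011 walk d0:H4→d1:-→d2:-→d3:-→d4:-→d5:-→d6:-→d7:-→d8:-→d9:-→d10:-→d11:-→d12:-→d13:-→d14:-→d15:H4→d16:-→d17:-→d18:-→d19:-→d20:-→d21:-→d22:-→d23:-→d24:H5 -> H5
  + 120.0.0.0/8 (H1) depth=8
  lookup 120.97.0.70: bits 0111100001100001 walk d0:H4→d1:-→d2:-→d3:-→d4:-→d5:-→d6:-→d7:-→d8:H1→d9:-→d10:-→d11:-→d12:-→d13:-→d14:-→d15:-→d16:H0 -> H0
  + 120.97.0.0/16 (H0) depth=16
  + 51.48.0.0/13 (H0) depth=13
  + 120.97.221.143/32 (H3) depth=32
  lookup 120.97.123.136: bits 0111100001100001 walk d0:H4→d1:-→d2:-→d3:-→d4:-→d5:-→d6:-→d7:-→d8:H1→d9:-→d10:-→d11:-→d12:-→d13:-→d14:-→d15:-→d16:H0 -> H0
  + 51.48.107.16/28 (H4) depth=28
  + 51.0.0.0/8 (H0) depth=8
  + 120.97.221.143/32 (H1) depth=32
  lookup 51.48.107.17: bits 0011001100110000011010110001 walk d0:H4→d1:-→d2:-→d3:-→d4:-→d5:-→d6:-→d7:-→d8:H0→d9:-→d10:-→d11:-→d12:-→d13:H0→d14:-→d15:H4→d16:-→d17:-→d18:-→d19:-→d20:-→d21:-→d22:-→d23:-→d24:H5→d25:-→d26:-→d27:-→d28:H4 -> H4
  + 51.32.0.0/11 (H0) depth=11
  + 51.48.107.0/24 (H3) depth=24
  lookup 120.97.0.12: bits 0111100001100001 walk d0:H4→d1:-→d2:-→d3:-→d4:-→d5:-→d6:-→d7:-→d8:H1→d9:-→d10:-→d11:-→d12:-→d13:-→d14:-→d15:-→d16:H0 -> H0
  lookup 51.48.107.0: bits 001100110011000001101011000 walk d0:H4→d1:-→d2:-→d3:-→d4:-→d5:-→d6:-→d7:-→d8:H0→d9:-→d10:-→d11:H0→d12:-→d13:H0→d14:-→d15:H4→d16:-→d17:-→d18:-→d19:-→d20:-→d21:-→d22:-→d23:-→d24:H3→d25:-→d26:-→d27:- -> H3
  lookup 51.48.107.18: bits 0011001100110000011010110001 walk d0:H4→d1:-→d2:-→d3:-→d4:-→d5:-→d6:-→d7:-→d8:H0→d9:-→d10:-→d11:H0→d12:-→d13:H0→d14:-→d15:H4→d16:-→d17:-→d18:-→d19:-→d20:-→d21:-→d22:-→d23:-→d24:H3→d25:-→d26:-→d27:-→d28:H4 -> H4
  lookup 51.48.67.202: bits 001100110011000001 walk d0:H4→d1:-→d2:-→d3:-→d4:-→d5:-→d6:-→d7:-→d8:H0→d9:-→d10:-→d11:H0→d12:-→d13:H0→d14:-→d15:H4→d16:-→d17:-→d18:- -> H4
  + 51.48.96.0/19 (H0) depth=19
  lookup 203.80.71.135: bits ε walk d0:H4 -> H4
  lookup 34.11.54.142: bits 001 walk d0:H4→d1:-→d2:-→d3:- -> H4
  del 120.0.0.0/8 (clear depth 8)
  lookup 51.48.107.0: bits 001100110011000001101011000 walk d0:H4→d1:-→d2:-→d3:-→d4:-→d5:-→d6:-→d7:-→d8:H0→d9:-→d10:-→d11:H0→d12:-→d13:H0→d14:-→d15:H4→d16:-→d17:-→d18:-→d19:H0→d20:-→d21:-→d22:-→d23:-→d24:H3→d25:-→d26:-→d27:- -> H3
  + 51.48.107.0/24 (H2) depth=24

== LOOKUPS ==
["H4","H4","H4","H4","H4","H5","H0","H0","H4","H0","H3","H4","H4","H4","H4","H3"]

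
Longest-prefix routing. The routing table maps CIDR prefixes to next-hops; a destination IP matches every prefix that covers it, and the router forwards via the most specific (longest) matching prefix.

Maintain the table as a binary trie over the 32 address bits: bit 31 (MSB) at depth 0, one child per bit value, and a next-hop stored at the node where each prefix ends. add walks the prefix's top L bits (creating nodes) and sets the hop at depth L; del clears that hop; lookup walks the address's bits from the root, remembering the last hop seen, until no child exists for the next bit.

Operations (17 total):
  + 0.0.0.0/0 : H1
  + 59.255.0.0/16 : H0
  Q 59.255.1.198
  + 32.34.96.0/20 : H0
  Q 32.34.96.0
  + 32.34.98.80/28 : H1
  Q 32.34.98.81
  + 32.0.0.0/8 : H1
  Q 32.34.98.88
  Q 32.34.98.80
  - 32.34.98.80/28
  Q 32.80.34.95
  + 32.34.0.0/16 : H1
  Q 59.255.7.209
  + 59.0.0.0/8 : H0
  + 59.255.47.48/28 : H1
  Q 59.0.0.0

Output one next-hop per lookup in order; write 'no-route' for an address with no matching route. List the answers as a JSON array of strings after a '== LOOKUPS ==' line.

Process each operation:
  + 0.0.0.0/0 (H1) depth=0
  + 59.255.0.0/16 (H0) depth=16
  ? 59.255.1.198  path d0:H1→d1:-→d2:-→d3:-→d4:-→d5:-→d6:-→d7:-→d8:-→d9:-→d10:-→d11:-→d12:-→d13:-→d14:-→d15:-→d16:H0  best=H0
  + 32.34.96.0/20 (H0) depth=20
  ? 32.34.96.0  path d0:H1→d1:-→d2:-→d3:-→d4:-→d5:-→d6:-→d7:-→d8:-→d9:-→d10:-→d11:-→d12:-→d13:-→d14:-→d15:-→d16:-→d17:-→d18:-→d19:-→d20:H0  best=H0
  + 32.34.98.80/28 (H1) depth=28
  ? 32.34.98.81  path d0:H1→d1:-→d2:-→d3:-→d4:-→d5:-→d6:-→d7:-→d8:-→d9:-→d10:-→d11:-→d12:-→d13:-→d14:-→d15:-→d16:-→d17:-→d18:-→d19:-→d20:H0→d21:-→d22:-→d23:-→d24:-→d25:-→d26:-→d27:-→d28:H1  best=H1
  + 32.0.0.0/8 (H1) depth=8
  ? 32.34.98.88  path d0:H1→d1:-→d2:-→d3:-→d4:-→d5:-→d6:-→d7:-→d8:H1→d9:-→d10:-→d11:-→d12:-→d13:-→d14:-→d15:-→d16:-→d17:-→d18:-→d19:-→d20:H0→d21:-→d22:-→d23:-→d24:-→d25:-→d26:-→d27:-→d28:H1  best=H1
  ? 32.34.98.80  path d0:H1→d1:-→d2:-→d3:-→d4:-→d5:-→d6:-→d7:-→d8:H1→d9:-→d10:-→d11:-→d12:-→d13:-→d14:-→d15:-→d16:-→d17:-→d18:-→d19:-→d20:H0→d21:-→d22:-→d23:-→d24:-→d25:-→d26:-→d27:-→d28:H1  best=H1
  - 32.34.98.80/28 clear@28
  ? 32.80.34.95  path d0:H1→d1:-→d2:-→d3:-→d4:-→d5:-→d6:-→d7:-→d8:H1→d9:-  best=H1
  + 32.34.0.0/16 (H1) depth=16
  ? 59.255.7.209  path d0:H1→d1:-→d2:-→d3:-→d4:-→d5:-→d6:-→d7:-→d8:-→d9:-→d10:-→d11:-→d12:-→d13:-→d14:-→d15:-→d16:H0  best=H0
  + 59.0.0.0/8 (H0) depth=8
  + 59.255.47.48/28 (H1) depth=28
  ? 59.0.0.0  path d0:H1→d1:-→d2:-→d3:-→d4:-→d5:-→d6:-→d7:-→d8:H0  best=H0

== LOOKUPS ==
["H0","H0","H1","H1","H1","H1","H0","H0"]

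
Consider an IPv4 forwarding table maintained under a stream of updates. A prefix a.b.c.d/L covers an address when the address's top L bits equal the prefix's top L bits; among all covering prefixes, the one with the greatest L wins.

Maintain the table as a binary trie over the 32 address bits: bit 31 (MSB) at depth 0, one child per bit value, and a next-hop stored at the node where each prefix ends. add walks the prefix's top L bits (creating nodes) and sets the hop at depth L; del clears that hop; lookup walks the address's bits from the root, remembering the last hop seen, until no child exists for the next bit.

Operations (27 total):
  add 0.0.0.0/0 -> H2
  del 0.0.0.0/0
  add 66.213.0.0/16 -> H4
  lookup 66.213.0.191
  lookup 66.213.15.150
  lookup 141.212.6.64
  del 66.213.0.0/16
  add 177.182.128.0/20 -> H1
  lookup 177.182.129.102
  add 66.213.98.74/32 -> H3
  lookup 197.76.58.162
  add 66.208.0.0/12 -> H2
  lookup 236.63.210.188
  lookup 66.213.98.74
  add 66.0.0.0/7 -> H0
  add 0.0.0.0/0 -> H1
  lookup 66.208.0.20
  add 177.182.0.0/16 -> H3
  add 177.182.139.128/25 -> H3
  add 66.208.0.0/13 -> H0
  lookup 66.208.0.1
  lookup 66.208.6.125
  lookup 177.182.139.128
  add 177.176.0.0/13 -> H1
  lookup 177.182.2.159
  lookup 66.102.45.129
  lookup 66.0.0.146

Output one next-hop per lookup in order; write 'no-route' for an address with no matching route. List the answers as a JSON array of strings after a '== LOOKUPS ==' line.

Process each operation:
  + 0.0.0.0/0 (H2) depth=0
  del 0.0.0.0/0 (clear depth 0)
  + 66.213.0.0/16 (H4) depth=16
  lookup 66.213.0.191: bits 0100001011010101 walk d0:-→d1:-→d2:-→d3:-→d4:-→d5:-→d6:-→d7:-→d8:-→d9:-→d10:-→d11:-→d12:-→d13:-→d14:-→d15:-→d16:H4 -> H4
  lookup 66.213.15.150: bits 0100001011010101 walk d0:-→d1:-→d2:-→d3:-→d4:-→d5:-→d6:-→d7:-→d8:-→d9:-→d10:-→d11:-→d12:-→d13:-→d14:-→d15:-→d16:H4 -> H4
  lookup 141.212.6.64: bits ε walk d0:- -> no-route
  del 66.213.0.0/16 (clear depth 16)
  + 177.182.128.0/20 (H1) depth=20
  lookup 177.182.129.102: bits 10110001101101101000 walk d0:-→d1:-→d2:-→d3:-→d4:-→d5:-→d6:-→d7:-→d8:-→d9:-→d10:-→d11:-→d12:-→d13:-→d14:-→d15:-→d16:-→d17:-→d18:-→d19:-→d20:H1 -> H1
  + 66.213.98.74/32 (H3) depth=32
  lookup 197.76.58.162: bits 1 walk d0:-→d1:- -> no-route
  + 66.208.0.0/12 (H2) depth=12
  lookup 236.63.210.188: bits 1 walk d0:-→d1:- -> no-route
  lookup 66.213.98.74: bits 01000010110101010110001001001010 walk d0:-→d1:-→d2:-→d3:-→d4:-→d5:-→d6:-→d7:-→d8:-→d9:-→d10:-→d11:-→d12:H2→d13:-→d14:-→d15:-→d16:-→d17:-→d18:-→d19:-→d20:-→d21:-→d22:-→d23:-→d24:-→d25:-→d26:-→d27:-→d28:-→d29:-→d30:-→d31:-→d32:H3 -> H3
  + 66.0.0.0/7 (H0) depth=7
  + 0.0.0.0/0 (H1) depth=0
  lookup 66.208.0.20: bits 0100001011010 walk d0:H1→d1:-→d2:-→d3:-→d4:-→d5:-→d6:-→d7:H0→d8:-→d9:-→d10:-→d11:-→d12:H2→d13:- -> H2
  + 177.182.0.0/16 (H3) depth=16
  + 177.182.139.128/25 (H3) depth=25
  + 66.208.0.0/13 (H0) depth=13
  lookup 66.208.0.1: bits 0100001011010 walk d0:H1→d1:-→d2:-→d3:-→d4:-→d5:-→d6:-→d7:H0→d8:-→d9:-→d10:-→d11:-→d12:H2→d13:H0 -> H0
  lookup 66.208.6.125: bits 0100001011010 walk d0:H1→d1:-→d2:-→d3:-→d4:-→d5:-→d6:-→d7:H0→d8:-→d9:-→d10:-→d11:-→d12:H2→d13:H0 -> H0
  lookup 177.182.139.128: bits 1011000110110110100010111 walk d0:H1→d1:-→d2:-→d3:-→d4:-→d5:-→d6:-→d7:-→d8:-→d9:-→d10:-→d11:-→d12:-→d13:-→d14:-→d15:-→d16:H3→d17:-→d18:-→d19:-→d20:H1→d21:-→d22:-→d23:-→d24:-→d25:H3 -> H3
  + 177.176.0.0/13 (H1) depth=13
  lookup 177.182.2.159: bits 1011000110110110 walk d0:H1→d1:-→d2:-→d3:-→d4:-→d5:-→d6:-→d7:-→d8:-→d9:-→d10:-→d11:-→d12:-→d13:H1→d14:-→d15:-→d16:H3 -> H3
  lookup 66.102.45.129: bits 01000010 walk d0:H1→d1:-→d2:-→d3:-→d4:-→d5:-→d6:-→d7:H0→d8:- -> H0
  lookup 66.0.0.146: bits 01000010 walk d0:H1→d1:-→d2:-→d3:-→d4:-→d5:-→d6:-→d7:H0→d8:- -> H0

== LOOKUPS ==
["H4","H4","no-route","H1","no-route","no-route","H3","H2","H0","H0","H3","H3","H0","H0"]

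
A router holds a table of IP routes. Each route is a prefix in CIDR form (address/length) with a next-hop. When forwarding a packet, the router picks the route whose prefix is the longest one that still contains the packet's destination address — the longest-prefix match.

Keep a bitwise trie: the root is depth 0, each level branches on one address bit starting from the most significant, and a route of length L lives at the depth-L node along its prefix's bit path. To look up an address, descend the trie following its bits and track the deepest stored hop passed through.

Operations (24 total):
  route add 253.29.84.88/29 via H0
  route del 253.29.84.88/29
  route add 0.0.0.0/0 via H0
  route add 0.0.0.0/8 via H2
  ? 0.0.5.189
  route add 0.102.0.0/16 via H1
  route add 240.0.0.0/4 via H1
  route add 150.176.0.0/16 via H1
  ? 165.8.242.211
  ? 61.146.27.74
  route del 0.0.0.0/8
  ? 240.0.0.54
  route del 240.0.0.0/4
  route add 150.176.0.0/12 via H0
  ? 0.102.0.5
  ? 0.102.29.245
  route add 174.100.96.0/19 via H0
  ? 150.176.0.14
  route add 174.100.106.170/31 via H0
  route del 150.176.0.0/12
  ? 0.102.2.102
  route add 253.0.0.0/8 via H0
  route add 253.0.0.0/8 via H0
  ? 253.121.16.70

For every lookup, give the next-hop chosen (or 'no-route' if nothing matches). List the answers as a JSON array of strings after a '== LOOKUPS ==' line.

Trace:
  add 253.29.84.88/29 -> H0 at depth 29
  del 253.29.84.88/29 (clear depth 29)
  add 0.0.0.0/0 -> H0 at depth 0
  add 0.0.0.0/8 -> H2 at depth 8
  Q 0.0.5.189: descend 00000000 ; hops seen [H0,H2] ; pick H2
  add 0.102.0.0/16 -> H1 at depth 16
  add 240.0.0.0/4 -> H1 at depth 4
  add 150.176.0.0/16 -> H1 at depth 16
  Q 165.8.242.211: descend 10 ; hops seen [H0] ; pick H0
  Q 61.146.27.74: descend 00 ; hops seen [H0] ; pick H0
  del 0.0.0.0/8 (clear depth 8)
  Q 240.0.0.54: descend 1111 ; hops seen [H0,H1] ; pick H1
  del 240.0.0.0/4 (clear depth 4)
  add 150.176.0.0/12 -> H0 at depth 12
  Q 0.102.0.5: descend 0000000001100110 ; hops seen [H0,H1] ; pick H1
  Q 0.102.29.245: descend 0000000001100110 ; hops seen [H0,H1] ; pick H1
  add 174.100.96.0/19 -> H0 at depth 19
  Q 150.176.0.14: descend 1001011010110000 ; hops seen [H0,H0,H1] ; pick H1
  add 174.100.106.170/31 -> H0 at depth 31
  del 150.176.0.0/12 (clear depth 12)
  Q 0.102.2.102: descend 0000000001100110 ; hops seen [H0,H1] ; pick H1
  add 253.0.0.0/8 -> H0 at depth 8
  add 253.0.0.0/8 -> H0 at depth 8
  Q 253.121.16.70: descend 111111010 ; hops seen [H0,H0] ; pick H0

== LOOKUPS ==
["H2","H0","H0","H1","H1","H1","H1","H1","H0"]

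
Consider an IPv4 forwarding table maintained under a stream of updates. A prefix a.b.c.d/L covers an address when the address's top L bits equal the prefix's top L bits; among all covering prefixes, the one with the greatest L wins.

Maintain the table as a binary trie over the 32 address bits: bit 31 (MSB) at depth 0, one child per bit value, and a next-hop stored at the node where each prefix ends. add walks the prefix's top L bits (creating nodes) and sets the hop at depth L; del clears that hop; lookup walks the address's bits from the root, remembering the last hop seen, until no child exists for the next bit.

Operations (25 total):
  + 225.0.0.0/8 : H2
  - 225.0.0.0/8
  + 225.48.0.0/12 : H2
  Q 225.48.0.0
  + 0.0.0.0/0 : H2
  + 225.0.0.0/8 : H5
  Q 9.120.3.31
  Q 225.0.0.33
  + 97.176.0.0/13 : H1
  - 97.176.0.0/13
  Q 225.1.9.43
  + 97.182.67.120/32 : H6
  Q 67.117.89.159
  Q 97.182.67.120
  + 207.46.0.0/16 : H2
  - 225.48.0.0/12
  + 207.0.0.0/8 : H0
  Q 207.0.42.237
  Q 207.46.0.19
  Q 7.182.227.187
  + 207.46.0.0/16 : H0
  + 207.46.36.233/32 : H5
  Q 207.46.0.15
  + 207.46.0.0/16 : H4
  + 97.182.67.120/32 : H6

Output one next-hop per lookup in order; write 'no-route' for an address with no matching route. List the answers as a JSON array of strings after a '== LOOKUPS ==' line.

Process each operation:
  + 225.0.0.0/8 (H2) depth=8
  - 225.0.0.0/8 clear@8
  + 225.48.0.0/12 (H2) depth=12
  lookup 225.48.0.0: bits 111000010011 walk d0:-→d1:-→d2:-→d3:-→d4:-→d5:-→d6:-→d7:-→d8:-→d9:-→d10:-→d11:-→d12:H2 -> H2
  + 0.0.0.0/0 (H2) depth=0
  + 225.0.0.0/8 (H5) depth=8
  lookup 9.120.3.31: bits ε walk d0:H2 -> H2
  lookup 225.0.0.33: bits 1110000100 walk d0:H2→d1:-→d2:-→d3:-→d4:-→d5:-→d6:-→d7:-→d8:H5→d9:-→d10:- -> H5
  + 97.176.0.0/13 (H1) depth=13
  - 97.176.0.0/13 clear@13
  lookup 225.1.9.43: bits 1110000100 walk d0:H2→d1:-→d2:-→d3:-→d4:-→d5:-→d6:-→d7:-→d8:H5→d9:-→d10:- -> H5
  + 97.182.67.120/32 (H6) depth=32
  lookup 67.117.89.159: bits 01 walk d0:H2→d1:-→d2:- -> H2
  lookup 97.182.67.120: bits 01100001101101100100001101111000 walk d0:H2→d1:-→d2:-→d3:-→d4:-→d5:-→d6:-→d7:-→d8:-→d9:-→d10:-→d11:-→d12:-→d13:-→d14:-→d15:-→d16:-→d17:-→d18:-→d19:-→d20:-→d21:-→d22:-→d23:-→d24:-→d25:-→d26:-→d27:-→d28:-→d29:-→d30:-→d31:-→d32:H6 -> H6
  + 207.46.0.0/16 (H2) depth=16
  - 225.48.0.0/12 clear@12
  + 207.0.0.0/8 (H0) depth=8
  lookup 207.0.42.237: bits 1100111100 walk d0:H2→d1:-→d2:-→d3:-→d4:-→d5:-→d6:-→d7:-→d8:H0→d9:-→d10:- -> H0
  lookup 207.46.0.19: bits 1100111100101110 walk d0:H2→d1:-→d2:-→d3:-→d4:-→d5:-→d6:-→d7:-→d8:H0→d9:-→d10:-→d11:-→d12:-→d13:-→d14:-→d15:-→d16:H2 -> H2
  lookup 7.182.227.187: bits 0 walk d0:H2→d1:- -> H2
  + 207.46.0.0/16 (H0) depth=16
  + 207.46.36.233/32 (H5) depth=32
  lookup 207.46.0.15: bits 110011110010111000 walk d0:H2→d1:-→d2:-→d3:-→d4:-→d5:-→d6:-→d7:-→d8:H0→d9:-→d10:-→d11:-→d12:-→d13:-→d14:-→d15:-→d16:H0→d17:-→d18:- -> H0
  + 207.46.0.0/16 (H4) depth=16
  + 97.182.67.120/32 (H6) depth=32

== LOOKUPS ==
["H2","H2","H5","H5","H2","H6","H0","H2","H2","H0"]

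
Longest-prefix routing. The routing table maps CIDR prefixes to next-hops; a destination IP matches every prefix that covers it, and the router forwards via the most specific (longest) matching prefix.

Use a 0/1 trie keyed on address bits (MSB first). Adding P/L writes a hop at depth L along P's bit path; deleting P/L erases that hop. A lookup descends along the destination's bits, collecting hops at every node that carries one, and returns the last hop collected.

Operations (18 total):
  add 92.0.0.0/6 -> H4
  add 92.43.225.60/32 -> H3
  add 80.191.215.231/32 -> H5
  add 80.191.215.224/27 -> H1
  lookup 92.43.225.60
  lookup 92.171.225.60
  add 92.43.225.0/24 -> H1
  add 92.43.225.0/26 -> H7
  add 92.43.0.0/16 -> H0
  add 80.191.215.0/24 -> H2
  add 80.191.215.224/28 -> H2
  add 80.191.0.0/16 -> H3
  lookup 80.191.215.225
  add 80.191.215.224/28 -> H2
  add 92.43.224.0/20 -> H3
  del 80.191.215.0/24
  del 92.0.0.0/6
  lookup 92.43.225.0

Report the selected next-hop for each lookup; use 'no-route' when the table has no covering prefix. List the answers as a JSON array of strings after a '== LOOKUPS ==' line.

Trace:
  + 92.0.0.0/6 (H4) depth=6
  + 92.43.225.60/32 (H3) depth=32
  + 80.191.215.231/32 (H5) depth=32
  + 80.191.215.224/27 (H1) depth=27
  ? 92.43.225.60  path d0:-→d1:-→d2:-→d3:-→d4:-→d5:-→d6:H4→d7:-→d8:-→d9:-→d10:-→d11:-→d12:-→d13:-→d14:-→d15:-→d16:-→d17:-→d18:-→d19:-→d20:-→d21:-→d22:-→d23:-→d24:-→d25:-→d26:-→d27:-→d28:-→d29:-→d30:-→d31:-→d32:H3  best=H3
  ? 92.171.225.60  path d0:-→d1:-→d2:-→d3:-→d4:-→d5:-→d6:H4→d7:-→d8:-  best=H4
  + 92.43.225.0/24 (H1) depth=24
  + 92.43.225.0/26 (H7) depth=26
  + 92.43.0.0/16 (H0) depth=16
  + 80.191.215.0/24 (H2) depth=24
  + 80.191.215.224/28 (H2) depth=28
  + 80.191.0.0/16 (H3) depth=16
  ? 80.191.215.225  path d0:-→d1:-→d2:-→d3:-→d4:-→d5:-→d6:-→d7:-→d8:-→d9:-→d10:-→d11:-→d12:-→d13:-→d14:-→d15:-→d16:H3→d17:-→d18:-→d19:-→d20:-→d21:-→d22:-→d23:-→d24:H2→d25:-→d26:-→d27:H1→d28:H2→d29:-  best=H2
  + 80.191.215.224/28 (H2) depth=28
  + 92.43.224.0/20 (H3) depth=20
  del 80.191.215.0/24 (clear depth 24)
  del 92.0.0.0/6 (clear depth 6)
  ? 92.43.225.0  path d0:-→d1:-→d2:-→d3:-→d4:-→d5:-→d6:-→d7:-→d8:-→d9:-→d10:-→d11:-→d12:-→d13:-→d14:-→d15:-→d16:H0→d17:-→d18:-→d19:-→d20:H3→d21:-→d22:-→d23:-→d24:H1→d25:-→d26:H7  best=H7

== LOOKUPS ==
["H3","H4","H2","H7"]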